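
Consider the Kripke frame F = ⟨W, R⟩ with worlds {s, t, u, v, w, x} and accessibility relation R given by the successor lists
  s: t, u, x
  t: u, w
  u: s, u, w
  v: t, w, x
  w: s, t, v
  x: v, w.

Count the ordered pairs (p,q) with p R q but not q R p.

7

Enumerating: (s,t), (s,x), (t,u), (u,w), (v,t), (w,s), (x,w).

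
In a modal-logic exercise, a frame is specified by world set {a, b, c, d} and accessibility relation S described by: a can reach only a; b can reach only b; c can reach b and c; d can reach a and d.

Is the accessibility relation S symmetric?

No

Symmetric: no — c S b but not b S c.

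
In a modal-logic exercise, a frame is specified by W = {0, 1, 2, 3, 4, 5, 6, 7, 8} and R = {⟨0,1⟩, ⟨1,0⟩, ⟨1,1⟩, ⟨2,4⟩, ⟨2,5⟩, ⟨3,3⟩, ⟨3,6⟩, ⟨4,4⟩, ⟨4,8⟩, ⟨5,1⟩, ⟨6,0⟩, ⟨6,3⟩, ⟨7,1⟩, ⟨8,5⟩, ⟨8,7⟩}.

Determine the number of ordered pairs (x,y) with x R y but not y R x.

Enumerating: (2,4), (2,5), (4,8), (5,1), (6,0), (7,1), (8,5), (8,7).

8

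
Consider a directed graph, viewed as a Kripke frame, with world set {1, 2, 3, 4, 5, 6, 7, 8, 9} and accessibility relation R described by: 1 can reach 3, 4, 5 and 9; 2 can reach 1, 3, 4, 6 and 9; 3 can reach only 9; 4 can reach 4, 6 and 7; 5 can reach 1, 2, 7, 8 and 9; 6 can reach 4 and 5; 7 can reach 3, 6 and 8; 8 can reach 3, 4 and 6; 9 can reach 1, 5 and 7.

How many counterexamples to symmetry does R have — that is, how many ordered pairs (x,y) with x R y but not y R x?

Enumerating: (1,3), (1,4), (2,1), (2,3), (2,4), (2,6), (2,9), (3,9), (4,7), (5,2), (5,7), (5,8), … and 8 more.
Total: 20.

20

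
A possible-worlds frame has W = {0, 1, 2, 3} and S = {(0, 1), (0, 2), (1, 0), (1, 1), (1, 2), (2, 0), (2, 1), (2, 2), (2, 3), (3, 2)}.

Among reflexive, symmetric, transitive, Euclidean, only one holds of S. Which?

Reflexive: no — 0 is not related to itself.
Symmetric: yes — every pair in S has its reverse in S.
Transitive: no — 0 S 2 and 2 S 3, but not 0 S 3.
Euclidean: no — 2 S 0 and 2 S 3, but not 0 S 3.
Only symmetric holds.

symmetric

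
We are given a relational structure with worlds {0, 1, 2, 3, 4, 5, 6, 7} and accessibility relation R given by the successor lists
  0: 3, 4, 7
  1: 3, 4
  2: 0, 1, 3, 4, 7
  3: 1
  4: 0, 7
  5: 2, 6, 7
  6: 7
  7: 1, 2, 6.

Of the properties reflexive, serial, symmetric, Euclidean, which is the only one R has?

serial

Reflexive: no — 0 is not related to itself.
Serial: yes — every world has a successor (e.g. 0 R 3).
Symmetric: no — 0 R 3 but not 3 R 0.
Euclidean: no — 0 R 3 and 0 R 4, but not 3 R 4.
Only serial holds.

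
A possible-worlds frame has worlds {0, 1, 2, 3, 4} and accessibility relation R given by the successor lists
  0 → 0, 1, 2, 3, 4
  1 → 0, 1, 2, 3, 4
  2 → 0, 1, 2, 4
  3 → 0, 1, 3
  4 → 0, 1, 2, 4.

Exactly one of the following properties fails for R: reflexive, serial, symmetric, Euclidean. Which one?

Reflexive: yes — every world is R-related to itself.
Serial: yes — every world has a successor (e.g. 0 R 0).
Symmetric: yes — every pair in R has its reverse in R.
Euclidean: no — 0 R 2 and 0 R 3, but not 2 R 3.
Only Euclidean fails.

Euclidean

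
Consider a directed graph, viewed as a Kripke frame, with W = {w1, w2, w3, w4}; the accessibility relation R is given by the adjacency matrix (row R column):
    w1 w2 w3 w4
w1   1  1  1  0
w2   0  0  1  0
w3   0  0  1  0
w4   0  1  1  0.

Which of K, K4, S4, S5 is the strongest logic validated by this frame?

K4

Transitive (axiom 4): yes — every two-step R-path is closed by a direct edge.
Reflexive (axiom T): no — w2 is not related to itself.
Euclidean (axiom 5): no — w1 R w3 and w1 R w2, but not w3 R w2.
So F validates K, K4; S4 would additionally require R to be reflexive. The strongest is K4.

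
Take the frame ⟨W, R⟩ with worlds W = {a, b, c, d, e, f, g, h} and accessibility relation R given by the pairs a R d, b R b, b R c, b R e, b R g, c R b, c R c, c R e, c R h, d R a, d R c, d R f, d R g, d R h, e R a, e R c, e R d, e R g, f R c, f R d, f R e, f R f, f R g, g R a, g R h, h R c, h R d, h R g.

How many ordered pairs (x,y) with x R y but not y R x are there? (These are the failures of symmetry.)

11

Enumerating: (b,e), (b,g), (d,c), (d,g), (e,a), (e,d), (e,g), (f,c), (f,e), (f,g), (g,a).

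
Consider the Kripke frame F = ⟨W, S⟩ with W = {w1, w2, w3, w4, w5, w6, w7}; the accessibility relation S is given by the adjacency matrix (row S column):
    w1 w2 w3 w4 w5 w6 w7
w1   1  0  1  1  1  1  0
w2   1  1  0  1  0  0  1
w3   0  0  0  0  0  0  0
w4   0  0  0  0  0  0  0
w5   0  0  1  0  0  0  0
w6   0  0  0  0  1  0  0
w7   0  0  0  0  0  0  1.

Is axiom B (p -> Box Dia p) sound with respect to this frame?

No

The schema B characterises exactly the symmetric frames.
Symmetric: no — w1 S w3 but not w3 S w1.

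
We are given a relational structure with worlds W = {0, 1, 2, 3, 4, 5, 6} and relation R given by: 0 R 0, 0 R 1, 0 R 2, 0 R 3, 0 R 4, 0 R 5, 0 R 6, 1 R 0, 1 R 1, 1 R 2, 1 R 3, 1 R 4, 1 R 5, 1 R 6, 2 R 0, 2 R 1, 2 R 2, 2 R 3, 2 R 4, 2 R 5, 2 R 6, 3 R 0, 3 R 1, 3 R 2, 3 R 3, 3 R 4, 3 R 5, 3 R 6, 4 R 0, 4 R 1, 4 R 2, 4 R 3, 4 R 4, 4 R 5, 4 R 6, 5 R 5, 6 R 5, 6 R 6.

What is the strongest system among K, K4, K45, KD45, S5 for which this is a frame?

K4

Transitive (axiom 4): yes — every two-step R-path is closed by a direct edge.
Euclidean (axiom 5): no — 0 R 5 and 0 R 1, but not 5 R 1.
Serial (axiom D): yes — every world has a successor (e.g. 0 R 0).
Reflexive (axiom T): yes — every world is R-related to itself.
So F validates K, K4; K45 would additionally require R to be Euclidean. The strongest is K4.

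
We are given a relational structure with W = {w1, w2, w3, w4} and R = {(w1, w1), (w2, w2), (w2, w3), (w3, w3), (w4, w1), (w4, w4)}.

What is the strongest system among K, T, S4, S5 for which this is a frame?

S4

Reflexive (axiom T): yes — every world is R-related to itself.
Transitive (axiom 4): yes — every two-step R-path is closed by a direct edge.
Euclidean (axiom 5): no — w2 R w3 and w2 R w2, but not w3 R w2.
So F validates K, T, S4; S5 would additionally require R to be Euclidean. The strongest is S4.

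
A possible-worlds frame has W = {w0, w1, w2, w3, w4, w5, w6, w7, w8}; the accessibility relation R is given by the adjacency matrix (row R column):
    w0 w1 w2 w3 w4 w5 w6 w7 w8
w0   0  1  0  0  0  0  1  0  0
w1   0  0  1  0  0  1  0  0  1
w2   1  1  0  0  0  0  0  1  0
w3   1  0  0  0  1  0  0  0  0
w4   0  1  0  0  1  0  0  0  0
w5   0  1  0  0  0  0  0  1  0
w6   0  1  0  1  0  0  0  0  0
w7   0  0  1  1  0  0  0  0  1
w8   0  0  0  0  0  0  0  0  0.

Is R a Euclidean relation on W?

Euclidean: no — w0 R w1 and w0 R w6, but not w1 R w6.

No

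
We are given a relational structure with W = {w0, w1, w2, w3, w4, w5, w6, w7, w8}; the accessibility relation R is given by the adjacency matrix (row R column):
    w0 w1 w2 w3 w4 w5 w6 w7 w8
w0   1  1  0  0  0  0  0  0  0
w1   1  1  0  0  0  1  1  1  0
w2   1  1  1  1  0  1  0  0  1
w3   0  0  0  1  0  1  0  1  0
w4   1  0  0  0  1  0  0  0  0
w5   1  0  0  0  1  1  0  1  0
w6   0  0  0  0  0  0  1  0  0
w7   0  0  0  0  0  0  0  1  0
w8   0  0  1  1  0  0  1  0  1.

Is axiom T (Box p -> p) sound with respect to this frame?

Yes

By correspondence theory, T is valid on a frame iff R is reflexive.
Reflexive: yes — every world is R-related to itself.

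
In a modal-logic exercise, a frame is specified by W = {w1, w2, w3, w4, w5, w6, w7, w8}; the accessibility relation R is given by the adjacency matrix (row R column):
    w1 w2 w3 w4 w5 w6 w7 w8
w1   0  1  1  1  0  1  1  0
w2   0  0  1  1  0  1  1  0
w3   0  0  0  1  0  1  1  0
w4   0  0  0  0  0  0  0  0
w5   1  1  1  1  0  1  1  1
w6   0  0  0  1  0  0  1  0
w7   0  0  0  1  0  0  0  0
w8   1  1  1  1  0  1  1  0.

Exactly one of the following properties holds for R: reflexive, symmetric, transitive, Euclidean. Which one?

transitive

Reflexive: no — w1 is not related to itself.
Symmetric: no — w1 R w2 but not w2 R w1.
Transitive: yes — every two-step R-path is closed by a direct edge.
Euclidean: no — w1 R w3 and w1 R w2, but not w3 R w2.
Only transitive holds.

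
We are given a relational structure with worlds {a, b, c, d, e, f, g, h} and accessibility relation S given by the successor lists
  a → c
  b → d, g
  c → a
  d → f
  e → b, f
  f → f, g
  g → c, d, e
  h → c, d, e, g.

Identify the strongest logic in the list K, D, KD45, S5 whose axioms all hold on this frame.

Serial (axiom D): yes — every world has a successor (e.g. a S c).
Euclidean (axiom 5): no — b S d and b S g, but not d S g.
Transitive (axiom 4): no — b S d and d S f, but not b S f.
Reflexive (axiom T): no — a is not related to itself.
So F validates K, D; KD45 would additionally require S to be Euclidean and transitive. The strongest is D.

D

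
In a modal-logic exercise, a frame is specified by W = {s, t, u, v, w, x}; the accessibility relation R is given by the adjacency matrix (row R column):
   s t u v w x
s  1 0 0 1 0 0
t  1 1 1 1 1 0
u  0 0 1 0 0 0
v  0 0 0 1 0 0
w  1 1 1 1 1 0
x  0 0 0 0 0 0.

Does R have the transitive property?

Transitive: yes — every two-step R-path is closed by a direct edge.

Yes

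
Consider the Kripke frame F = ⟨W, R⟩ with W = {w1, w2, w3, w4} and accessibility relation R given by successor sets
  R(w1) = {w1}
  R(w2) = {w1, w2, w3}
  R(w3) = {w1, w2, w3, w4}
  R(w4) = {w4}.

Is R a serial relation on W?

Serial: yes — every world has a successor (e.g. w1 R w1).

Yes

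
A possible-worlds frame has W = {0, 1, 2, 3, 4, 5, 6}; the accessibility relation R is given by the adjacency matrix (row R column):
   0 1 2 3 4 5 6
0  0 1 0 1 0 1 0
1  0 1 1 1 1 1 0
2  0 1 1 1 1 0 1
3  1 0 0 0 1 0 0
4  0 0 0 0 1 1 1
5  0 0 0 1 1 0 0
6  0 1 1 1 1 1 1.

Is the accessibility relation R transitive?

No

Transitive: no — 0 R 1 and 1 R 2, but not 0 R 2.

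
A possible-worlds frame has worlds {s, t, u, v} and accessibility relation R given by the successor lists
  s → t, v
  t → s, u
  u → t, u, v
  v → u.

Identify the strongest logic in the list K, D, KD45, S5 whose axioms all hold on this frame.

Serial (axiom D): yes — every world has a successor (e.g. s R t).
Euclidean (axiom 5): no — s R t and s R v, but not t R v.
Transitive (axiom 4): no — s R t and t R u, but not s R u.
Reflexive (axiom T): no — s is not related to itself.
So F validates K, D; KD45 would additionally require R to be Euclidean and transitive. The strongest is D.

D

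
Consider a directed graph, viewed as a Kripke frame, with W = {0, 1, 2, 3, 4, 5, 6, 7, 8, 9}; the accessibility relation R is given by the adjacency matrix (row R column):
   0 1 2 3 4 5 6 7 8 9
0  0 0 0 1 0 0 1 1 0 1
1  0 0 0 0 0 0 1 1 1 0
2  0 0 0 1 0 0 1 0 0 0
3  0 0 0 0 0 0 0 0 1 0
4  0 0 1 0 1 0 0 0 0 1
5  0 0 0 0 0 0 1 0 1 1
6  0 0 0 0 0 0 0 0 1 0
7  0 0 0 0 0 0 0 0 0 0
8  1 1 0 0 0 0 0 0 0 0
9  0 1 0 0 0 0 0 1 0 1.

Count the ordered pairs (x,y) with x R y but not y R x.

18

Enumerating: (0,3), (0,6), (0,7), (0,9), (1,6), (1,7), (2,3), (2,6), (3,8), (4,2), (4,9), (5,6), (5,8), (5,9), (6,8), (8,0), (9,1), (9,7).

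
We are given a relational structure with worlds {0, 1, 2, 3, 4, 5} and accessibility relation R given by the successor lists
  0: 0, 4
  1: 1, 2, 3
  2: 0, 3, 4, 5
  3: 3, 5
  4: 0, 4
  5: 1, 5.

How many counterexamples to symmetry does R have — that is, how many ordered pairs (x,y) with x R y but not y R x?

Enumerating: (1,2), (1,3), (2,0), (2,3), (2,4), (2,5), (3,5), (5,1).

8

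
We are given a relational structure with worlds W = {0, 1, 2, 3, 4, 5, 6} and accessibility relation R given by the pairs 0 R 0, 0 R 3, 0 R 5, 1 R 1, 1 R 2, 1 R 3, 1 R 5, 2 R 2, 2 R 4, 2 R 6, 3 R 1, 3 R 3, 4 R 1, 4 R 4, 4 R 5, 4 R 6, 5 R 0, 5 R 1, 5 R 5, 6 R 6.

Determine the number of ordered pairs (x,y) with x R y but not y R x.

Enumerating: (0,3), (1,2), (2,4), (2,6), (4,1), (4,5), (4,6).

7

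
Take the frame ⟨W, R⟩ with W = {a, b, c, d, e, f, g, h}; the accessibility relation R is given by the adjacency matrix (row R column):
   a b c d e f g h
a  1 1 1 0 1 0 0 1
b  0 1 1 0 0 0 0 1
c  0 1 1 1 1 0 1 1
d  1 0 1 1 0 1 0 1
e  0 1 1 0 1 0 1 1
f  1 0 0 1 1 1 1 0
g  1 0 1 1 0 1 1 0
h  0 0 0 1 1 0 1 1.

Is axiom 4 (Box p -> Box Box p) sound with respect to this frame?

By correspondence theory, 4 is valid on a frame iff R is transitive.
Transitive: no — a R c and c R d, but not a R d.

No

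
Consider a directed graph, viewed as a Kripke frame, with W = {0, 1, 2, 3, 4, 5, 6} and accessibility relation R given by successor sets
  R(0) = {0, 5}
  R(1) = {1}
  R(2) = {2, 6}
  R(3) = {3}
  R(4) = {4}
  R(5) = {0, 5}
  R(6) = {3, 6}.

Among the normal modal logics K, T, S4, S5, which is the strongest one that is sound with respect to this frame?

T

Reflexive (axiom T): yes — every world is R-related to itself.
Transitive (axiom 4): no — 2 R 6 and 6 R 3, but not 2 R 3.
Euclidean (axiom 5): no — 2 R 6 and 2 R 2, but not 6 R 2.
So F validates K, T; S4 would additionally require R to be transitive. The strongest is T.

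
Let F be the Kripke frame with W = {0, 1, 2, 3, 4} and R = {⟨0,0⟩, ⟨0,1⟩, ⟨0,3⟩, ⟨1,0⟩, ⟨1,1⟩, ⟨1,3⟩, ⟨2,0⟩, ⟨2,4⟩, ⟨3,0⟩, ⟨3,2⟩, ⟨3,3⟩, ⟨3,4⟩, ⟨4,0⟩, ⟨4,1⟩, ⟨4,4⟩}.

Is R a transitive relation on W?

Transitive: no — 0 R 3 and 3 R 2, but not 0 R 2.

No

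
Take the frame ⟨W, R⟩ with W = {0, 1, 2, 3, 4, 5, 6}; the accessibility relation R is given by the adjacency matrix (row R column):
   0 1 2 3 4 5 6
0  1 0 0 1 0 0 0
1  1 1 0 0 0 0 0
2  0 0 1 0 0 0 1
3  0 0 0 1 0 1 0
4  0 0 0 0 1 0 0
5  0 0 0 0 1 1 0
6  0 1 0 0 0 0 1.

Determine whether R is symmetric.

No

Symmetric: no — 0 R 3 but not 3 R 0.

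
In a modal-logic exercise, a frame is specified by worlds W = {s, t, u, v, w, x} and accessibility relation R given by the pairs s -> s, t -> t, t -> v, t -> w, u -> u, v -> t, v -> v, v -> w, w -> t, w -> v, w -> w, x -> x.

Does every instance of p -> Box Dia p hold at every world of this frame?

Yes

By correspondence theory, B is valid on a frame iff R is symmetric.
Symmetric: yes — every pair in R has its reverse in R.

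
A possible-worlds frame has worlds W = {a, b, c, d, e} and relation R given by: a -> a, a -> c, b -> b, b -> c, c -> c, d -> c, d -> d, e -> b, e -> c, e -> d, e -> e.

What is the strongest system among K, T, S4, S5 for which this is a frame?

S4

Reflexive (axiom T): yes — every world is R-related to itself.
Transitive (axiom 4): yes — every two-step R-path is closed by a direct edge.
Euclidean (axiom 5): no — e R b and e R d, but not b R d.
So F validates K, T, S4; S5 would additionally require R to be Euclidean. The strongest is S4.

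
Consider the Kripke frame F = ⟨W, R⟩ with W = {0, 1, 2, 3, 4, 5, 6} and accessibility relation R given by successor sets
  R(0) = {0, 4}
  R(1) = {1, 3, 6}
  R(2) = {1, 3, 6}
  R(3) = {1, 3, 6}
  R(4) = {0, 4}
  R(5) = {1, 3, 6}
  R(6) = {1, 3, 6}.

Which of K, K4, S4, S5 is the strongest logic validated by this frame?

Transitive (axiom 4): yes — every two-step R-path is closed by a direct edge.
Reflexive (axiom T): no — 2 is not related to itself.
Euclidean (axiom 5): yes — any two successors of a common world are R-related.
So F validates K, K4; S4 would additionally require R to be reflexive. The strongest is K4.

K4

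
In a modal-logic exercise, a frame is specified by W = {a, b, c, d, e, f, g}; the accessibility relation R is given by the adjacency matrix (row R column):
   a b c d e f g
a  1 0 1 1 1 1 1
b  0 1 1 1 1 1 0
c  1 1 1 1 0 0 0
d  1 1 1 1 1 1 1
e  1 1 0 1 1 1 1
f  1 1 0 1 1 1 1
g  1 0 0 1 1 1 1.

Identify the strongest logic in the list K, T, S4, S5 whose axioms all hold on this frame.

Reflexive (axiom T): yes — every world is R-related to itself.
Transitive (axiom 4): no — a R c and c R b, but not a R b.
Euclidean (axiom 5): no — a R c and a R e, but not c R e.
So F validates K, T; S4 would additionally require R to be transitive. The strongest is T.

T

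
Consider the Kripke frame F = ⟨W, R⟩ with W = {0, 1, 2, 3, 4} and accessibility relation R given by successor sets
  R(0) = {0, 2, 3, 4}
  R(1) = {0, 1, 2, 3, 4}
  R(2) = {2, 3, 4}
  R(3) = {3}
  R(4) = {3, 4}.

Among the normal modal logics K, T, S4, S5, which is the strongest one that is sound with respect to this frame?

S4

Reflexive (axiom T): yes — every world is R-related to itself.
Transitive (axiom 4): yes — every two-step R-path is closed by a direct edge.
Euclidean (axiom 5): no — 0 R 3 and 0 R 2, but not 3 R 2.
So F validates K, T, S4; S5 would additionally require R to be Euclidean. The strongest is S4.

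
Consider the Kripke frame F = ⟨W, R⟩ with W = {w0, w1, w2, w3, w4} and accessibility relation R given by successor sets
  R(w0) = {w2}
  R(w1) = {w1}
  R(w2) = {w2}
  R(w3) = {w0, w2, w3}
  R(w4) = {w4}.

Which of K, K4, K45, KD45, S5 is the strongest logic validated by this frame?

K4

Transitive (axiom 4): yes — every two-step R-path is closed by a direct edge.
Euclidean (axiom 5): no — w3 R w2 and w3 R w0, but not w2 R w0.
Serial (axiom D): yes — every world has a successor (e.g. w0 R w2).
Reflexive (axiom T): no — w0 is not related to itself.
So F validates K, K4; K45 would additionally require R to be Euclidean. The strongest is K4.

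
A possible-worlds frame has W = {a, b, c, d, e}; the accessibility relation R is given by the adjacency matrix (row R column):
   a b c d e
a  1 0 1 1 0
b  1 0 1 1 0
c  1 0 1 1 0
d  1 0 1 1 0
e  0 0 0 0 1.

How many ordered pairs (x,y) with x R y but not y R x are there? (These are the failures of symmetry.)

Enumerating: (b,a), (b,c), (b,d).

3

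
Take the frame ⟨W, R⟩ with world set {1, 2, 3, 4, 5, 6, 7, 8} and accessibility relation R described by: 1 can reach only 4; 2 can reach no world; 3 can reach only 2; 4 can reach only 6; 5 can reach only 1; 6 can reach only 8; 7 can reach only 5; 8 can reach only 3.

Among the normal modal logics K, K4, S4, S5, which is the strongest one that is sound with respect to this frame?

Transitive (axiom 4): no — 1 R 4 and 4 R 6, but not 1 R 6.
Reflexive (axiom T): no — 1 is not related to itself.
Euclidean (axiom 5): no — 1 R 4 and 1 R 4, but not 4 R 4.
So F validates K; K4 would additionally require R to be transitive. The strongest is K.

K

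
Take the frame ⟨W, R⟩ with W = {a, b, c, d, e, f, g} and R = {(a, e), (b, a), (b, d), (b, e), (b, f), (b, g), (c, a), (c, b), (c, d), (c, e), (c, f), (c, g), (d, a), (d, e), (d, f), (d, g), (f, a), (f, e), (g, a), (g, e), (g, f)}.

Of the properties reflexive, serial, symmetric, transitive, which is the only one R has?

Reflexive: no — a is not related to itself.
Serial: no — e has no R-successor.
Symmetric: no — a R e but not e R a.
Transitive: yes — every two-step R-path is closed by a direct edge.
Only transitive holds.

transitive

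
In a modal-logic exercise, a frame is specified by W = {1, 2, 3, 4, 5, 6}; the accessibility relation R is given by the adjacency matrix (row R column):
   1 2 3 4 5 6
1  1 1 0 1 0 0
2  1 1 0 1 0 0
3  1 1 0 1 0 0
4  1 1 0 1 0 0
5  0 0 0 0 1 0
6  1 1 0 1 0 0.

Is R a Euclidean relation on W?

Euclidean: yes — any two successors of a common world are R-related.

Yes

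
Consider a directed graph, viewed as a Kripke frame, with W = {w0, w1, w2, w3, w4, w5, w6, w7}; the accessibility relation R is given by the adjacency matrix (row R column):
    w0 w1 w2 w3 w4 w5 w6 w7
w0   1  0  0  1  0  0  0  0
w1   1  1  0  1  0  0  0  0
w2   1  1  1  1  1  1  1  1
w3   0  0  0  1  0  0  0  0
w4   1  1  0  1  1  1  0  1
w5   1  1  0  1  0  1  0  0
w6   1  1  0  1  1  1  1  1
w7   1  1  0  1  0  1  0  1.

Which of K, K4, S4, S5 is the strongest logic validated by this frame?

S4

Transitive (axiom 4): yes — every two-step R-path is closed by a direct edge.
Reflexive (axiom T): yes — every world is R-related to itself.
Euclidean (axiom 5): no — w1 R w3 and w1 R w0, but not w3 R w0.
So F validates K, K4, S4; S5 would additionally require R to be Euclidean. The strongest is S4.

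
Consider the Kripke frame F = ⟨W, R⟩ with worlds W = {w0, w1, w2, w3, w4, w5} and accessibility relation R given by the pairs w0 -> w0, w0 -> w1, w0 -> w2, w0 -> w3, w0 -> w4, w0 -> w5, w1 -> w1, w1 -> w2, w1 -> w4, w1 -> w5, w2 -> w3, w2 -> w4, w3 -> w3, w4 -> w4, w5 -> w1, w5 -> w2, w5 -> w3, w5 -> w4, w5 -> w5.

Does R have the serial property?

Yes

Serial: yes — every world has a successor (e.g. w0 R w0).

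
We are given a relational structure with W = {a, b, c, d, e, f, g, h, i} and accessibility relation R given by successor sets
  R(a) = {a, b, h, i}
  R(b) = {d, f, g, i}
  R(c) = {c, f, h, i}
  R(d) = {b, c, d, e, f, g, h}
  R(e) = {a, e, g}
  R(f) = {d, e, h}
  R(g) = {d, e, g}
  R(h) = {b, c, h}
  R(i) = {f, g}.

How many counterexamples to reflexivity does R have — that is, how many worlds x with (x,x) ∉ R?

Enumerating: b, f, i.

3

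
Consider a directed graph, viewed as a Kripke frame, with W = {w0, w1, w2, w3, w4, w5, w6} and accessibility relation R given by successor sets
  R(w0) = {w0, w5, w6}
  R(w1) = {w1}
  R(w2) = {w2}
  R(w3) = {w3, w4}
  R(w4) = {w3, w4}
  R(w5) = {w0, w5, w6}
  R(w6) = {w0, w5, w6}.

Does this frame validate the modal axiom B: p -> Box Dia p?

By correspondence theory, B is valid on a frame iff R is symmetric.
Symmetric: yes — every pair in R has its reverse in R.

Yes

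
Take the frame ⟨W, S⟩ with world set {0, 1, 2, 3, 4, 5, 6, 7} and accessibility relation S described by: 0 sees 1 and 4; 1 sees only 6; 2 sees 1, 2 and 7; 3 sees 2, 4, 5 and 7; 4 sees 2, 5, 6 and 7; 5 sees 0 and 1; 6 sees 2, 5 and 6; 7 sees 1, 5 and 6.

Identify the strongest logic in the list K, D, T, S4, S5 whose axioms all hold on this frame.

D

Serial (axiom D): yes — every world has a successor (e.g. 0 S 1).
Reflexive (axiom T): no — 0 is not related to itself.
Transitive (axiom 4): no — 0 S 1 and 1 S 6, but not 0 S 6.
Euclidean (axiom 5): no — 0 S 1 and 0 S 4, but not 1 S 4.
So F validates K, D; T would additionally require S to be reflexive. The strongest is D.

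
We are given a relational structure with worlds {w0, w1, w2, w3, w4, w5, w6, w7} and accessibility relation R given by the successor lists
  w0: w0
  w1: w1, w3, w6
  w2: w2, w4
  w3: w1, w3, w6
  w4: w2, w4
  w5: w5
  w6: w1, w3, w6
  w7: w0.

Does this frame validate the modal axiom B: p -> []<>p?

No

By correspondence theory, B is valid on a frame iff R is symmetric.
Symmetric: no — w7 R w0 but not w0 R w7.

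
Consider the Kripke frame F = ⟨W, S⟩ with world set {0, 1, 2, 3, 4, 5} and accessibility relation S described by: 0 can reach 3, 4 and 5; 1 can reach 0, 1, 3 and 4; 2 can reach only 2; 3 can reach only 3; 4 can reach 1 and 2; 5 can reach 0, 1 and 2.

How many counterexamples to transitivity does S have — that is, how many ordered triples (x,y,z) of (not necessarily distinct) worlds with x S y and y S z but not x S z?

Enumerating: (0,4,1), (0,4,2), (0,5,0), (0,5,1), (0,5,2), (1,0,5), (1,4,2), (4,1,0), (4,1,3), (4,1,4), (5,0,3), (5,0,4), (5,0,5), (5,1,3), (5,1,4).

15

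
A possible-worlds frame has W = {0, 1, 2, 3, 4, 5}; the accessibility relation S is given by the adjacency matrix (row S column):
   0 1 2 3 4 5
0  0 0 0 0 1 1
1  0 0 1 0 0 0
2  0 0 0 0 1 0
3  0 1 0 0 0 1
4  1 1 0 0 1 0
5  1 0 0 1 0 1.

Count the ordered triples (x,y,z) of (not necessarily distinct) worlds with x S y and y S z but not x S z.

14

Enumerating: (0,4,0), (0,4,1), (0,5,0), (0,5,3), (1,2,4), (2,4,0), (2,4,1), (3,1,2), (3,5,0), (3,5,3), (4,0,5), (4,1,2), (5,0,4), (5,3,1).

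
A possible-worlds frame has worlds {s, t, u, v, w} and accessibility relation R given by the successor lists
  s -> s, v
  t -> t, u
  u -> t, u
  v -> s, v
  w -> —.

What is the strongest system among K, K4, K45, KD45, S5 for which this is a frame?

Transitive (axiom 4): yes — every two-step R-path is closed by a direct edge.
Euclidean (axiom 5): yes — any two successors of a common world are R-related.
Serial (axiom D): no — w has no R-successor.
Reflexive (axiom T): no — w is not related to itself.
So F validates K, K4, K45; KD45 would additionally require R to be serial. The strongest is K45.

K45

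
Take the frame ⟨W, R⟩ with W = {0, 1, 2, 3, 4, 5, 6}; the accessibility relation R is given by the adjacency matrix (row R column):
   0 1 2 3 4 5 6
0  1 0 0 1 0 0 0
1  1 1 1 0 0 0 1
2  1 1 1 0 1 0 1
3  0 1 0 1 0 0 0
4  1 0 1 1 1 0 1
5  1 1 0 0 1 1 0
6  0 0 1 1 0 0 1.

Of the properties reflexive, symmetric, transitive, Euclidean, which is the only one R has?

Reflexive: yes — every world is R-related to itself.
Symmetric: no — 0 R 3 but not 3 R 0.
Transitive: no — 0 R 3 and 3 R 1, but not 0 R 1.
Euclidean: no — 1 R 0 and 1 R 2, but not 0 R 2.
Only reflexive holds.

reflexive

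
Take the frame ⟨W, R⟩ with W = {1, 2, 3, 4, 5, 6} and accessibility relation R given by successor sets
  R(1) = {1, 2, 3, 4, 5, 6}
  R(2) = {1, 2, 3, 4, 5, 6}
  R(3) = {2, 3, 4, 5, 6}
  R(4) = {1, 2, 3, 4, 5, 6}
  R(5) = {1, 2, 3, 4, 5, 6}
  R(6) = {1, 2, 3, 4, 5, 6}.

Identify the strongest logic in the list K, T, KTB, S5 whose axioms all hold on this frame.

T

Reflexive (axiom T): yes — every world is R-related to itself.
Symmetric (axiom B): no — 1 R 3 but not 3 R 1.
Euclidean (axiom 5): no — 2 R 3 and 2 R 1, but not 3 R 1.
So F validates K, T; KTB would additionally require R to be symmetric. The strongest is T.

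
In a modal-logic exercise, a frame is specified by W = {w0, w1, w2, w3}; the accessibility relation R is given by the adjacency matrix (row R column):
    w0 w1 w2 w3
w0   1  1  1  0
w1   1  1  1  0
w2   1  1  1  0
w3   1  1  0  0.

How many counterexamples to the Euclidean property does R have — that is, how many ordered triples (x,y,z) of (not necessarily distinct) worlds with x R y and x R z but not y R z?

R is Euclidean; there are no such tuples.

0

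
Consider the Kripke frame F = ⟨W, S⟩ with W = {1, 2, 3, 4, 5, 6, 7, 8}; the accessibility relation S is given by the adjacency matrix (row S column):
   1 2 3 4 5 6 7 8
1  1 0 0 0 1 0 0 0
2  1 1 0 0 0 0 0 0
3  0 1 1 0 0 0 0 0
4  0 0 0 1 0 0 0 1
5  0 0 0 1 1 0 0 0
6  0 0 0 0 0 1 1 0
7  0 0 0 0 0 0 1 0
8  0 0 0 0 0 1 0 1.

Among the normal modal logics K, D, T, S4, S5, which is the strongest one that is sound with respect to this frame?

T

Serial (axiom D): yes — every world has a successor (e.g. 1 S 1).
Reflexive (axiom T): yes — every world is S-related to itself.
Transitive (axiom 4): no — 1 S 5 and 5 S 4, but not 1 S 4.
Euclidean (axiom 5): no — 1 S 5 and 1 S 1, but not 5 S 1.
So F validates K, D, T; S4 would additionally require S to be transitive. The strongest is T.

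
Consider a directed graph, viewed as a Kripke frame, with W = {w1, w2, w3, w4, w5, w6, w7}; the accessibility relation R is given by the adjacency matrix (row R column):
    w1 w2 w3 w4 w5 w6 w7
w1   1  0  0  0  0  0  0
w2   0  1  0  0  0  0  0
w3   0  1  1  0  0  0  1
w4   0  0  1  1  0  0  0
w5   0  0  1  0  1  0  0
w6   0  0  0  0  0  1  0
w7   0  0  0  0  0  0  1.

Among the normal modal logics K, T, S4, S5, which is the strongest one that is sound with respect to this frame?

Reflexive (axiom T): yes — every world is R-related to itself.
Transitive (axiom 4): no — w4 R w3 and w3 R w2, but not w4 R w2.
Euclidean (axiom 5): no — w3 R w2 and w3 R w7, but not w2 R w7.
So F validates K, T; S4 would additionally require R to be transitive. The strongest is T.

T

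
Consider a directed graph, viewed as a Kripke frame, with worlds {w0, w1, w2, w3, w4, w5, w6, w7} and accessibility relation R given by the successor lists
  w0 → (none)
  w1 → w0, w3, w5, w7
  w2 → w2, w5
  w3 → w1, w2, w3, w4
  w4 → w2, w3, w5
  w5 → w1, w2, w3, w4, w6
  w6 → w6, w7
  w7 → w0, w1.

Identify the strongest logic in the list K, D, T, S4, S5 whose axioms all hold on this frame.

Serial (axiom D): no — w0 has no R-successor.
Reflexive (axiom T): no — w0 is not related to itself.
Transitive (axiom 4): no — w1 R w3 and w3 R w2, but not w1 R w2.
Euclidean (axiom 5): no — w1 R w0 and w1 R w3, but not w0 R w3.
So F validates K; D would additionally require R to be serial. The strongest is K.

K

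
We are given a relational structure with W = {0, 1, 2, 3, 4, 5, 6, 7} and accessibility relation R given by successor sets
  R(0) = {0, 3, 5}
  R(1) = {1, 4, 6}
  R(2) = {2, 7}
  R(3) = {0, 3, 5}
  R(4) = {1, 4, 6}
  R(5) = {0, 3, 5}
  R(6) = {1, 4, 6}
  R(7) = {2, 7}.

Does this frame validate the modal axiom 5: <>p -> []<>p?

Yes

The schema 5 characterises exactly the Euclidean frames.
Euclidean: yes — any two successors of a common world are R-related.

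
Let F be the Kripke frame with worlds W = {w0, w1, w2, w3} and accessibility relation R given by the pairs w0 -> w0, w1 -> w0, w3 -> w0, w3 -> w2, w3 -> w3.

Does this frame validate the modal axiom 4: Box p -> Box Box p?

Yes

The schema 4 characterises exactly the transitive frames.
Transitive: yes — every two-step R-path is closed by a direct edge.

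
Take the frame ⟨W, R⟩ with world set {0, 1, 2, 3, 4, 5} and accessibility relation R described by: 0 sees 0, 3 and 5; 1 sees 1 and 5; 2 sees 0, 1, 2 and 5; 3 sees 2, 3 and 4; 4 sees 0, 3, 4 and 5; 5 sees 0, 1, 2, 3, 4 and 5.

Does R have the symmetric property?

No

Symmetric: no — 0 R 3 but not 3 R 0.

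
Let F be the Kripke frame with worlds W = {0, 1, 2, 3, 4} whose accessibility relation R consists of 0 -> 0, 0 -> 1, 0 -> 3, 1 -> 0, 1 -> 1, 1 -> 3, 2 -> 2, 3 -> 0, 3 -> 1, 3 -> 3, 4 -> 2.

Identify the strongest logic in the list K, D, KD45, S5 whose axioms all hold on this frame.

KD45

Serial (axiom D): yes — every world has a successor (e.g. 0 R 0).
Euclidean (axiom 5): yes — any two successors of a common world are R-related.
Transitive (axiom 4): yes — every two-step R-path is closed by a direct edge.
Reflexive (axiom T): no — 4 is not related to itself.
So F validates K, D, KD45; S5 would additionally require R to be reflexive. The strongest is KD45.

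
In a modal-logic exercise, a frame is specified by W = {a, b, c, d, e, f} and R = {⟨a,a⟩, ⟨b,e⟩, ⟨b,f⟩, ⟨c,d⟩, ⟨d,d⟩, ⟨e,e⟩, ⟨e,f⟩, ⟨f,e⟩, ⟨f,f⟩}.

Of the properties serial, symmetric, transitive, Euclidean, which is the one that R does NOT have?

symmetric

Serial: yes — every world has a successor (e.g. a R a).
Symmetric: no — b R e but not e R b.
Transitive: yes — every two-step R-path is closed by a direct edge.
Euclidean: yes — any two successors of a common world are R-related.
Only symmetric fails.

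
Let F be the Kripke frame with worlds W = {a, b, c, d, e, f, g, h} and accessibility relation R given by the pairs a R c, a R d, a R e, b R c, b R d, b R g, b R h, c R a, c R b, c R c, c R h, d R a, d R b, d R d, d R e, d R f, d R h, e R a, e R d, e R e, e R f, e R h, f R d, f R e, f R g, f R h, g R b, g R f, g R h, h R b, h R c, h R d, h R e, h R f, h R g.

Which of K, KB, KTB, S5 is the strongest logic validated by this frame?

KB

Symmetric (axiom B): yes — every pair in R has its reverse in R.
Reflexive (axiom T): no — a is not related to itself.
Euclidean (axiom 5): no — a R c and a R d, but not c R d.
So F validates K, KB; KTB would additionally require R to be reflexive. The strongest is KB.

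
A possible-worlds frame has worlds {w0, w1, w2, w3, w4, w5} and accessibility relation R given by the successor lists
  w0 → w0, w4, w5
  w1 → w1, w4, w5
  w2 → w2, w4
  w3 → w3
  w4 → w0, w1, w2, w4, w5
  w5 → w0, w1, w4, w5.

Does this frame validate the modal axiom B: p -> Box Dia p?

Yes

Axiom B corresponds to the accessibility relation being symmetric.
Symmetric: yes — every pair in R has its reverse in R.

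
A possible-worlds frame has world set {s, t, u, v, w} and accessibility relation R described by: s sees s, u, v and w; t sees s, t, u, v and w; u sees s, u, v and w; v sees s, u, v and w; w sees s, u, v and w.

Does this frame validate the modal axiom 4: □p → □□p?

Yes

By correspondence theory, 4 is valid on a frame iff R is transitive.
Transitive: yes — every two-step R-path is closed by a direct edge.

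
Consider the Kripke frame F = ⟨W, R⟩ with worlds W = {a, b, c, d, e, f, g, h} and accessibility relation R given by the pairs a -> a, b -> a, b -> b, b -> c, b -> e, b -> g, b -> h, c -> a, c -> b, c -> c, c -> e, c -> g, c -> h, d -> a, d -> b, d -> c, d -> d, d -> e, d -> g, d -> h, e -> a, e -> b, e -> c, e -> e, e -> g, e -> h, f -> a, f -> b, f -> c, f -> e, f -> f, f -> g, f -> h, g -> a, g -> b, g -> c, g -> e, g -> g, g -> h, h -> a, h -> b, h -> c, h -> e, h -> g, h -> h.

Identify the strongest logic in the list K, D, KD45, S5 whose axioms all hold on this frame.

D

Serial (axiom D): yes — every world has a successor (e.g. a R a).
Euclidean (axiom 5): no — b R a and b R c, but not a R c.
Transitive (axiom 4): yes — every two-step R-path is closed by a direct edge.
Reflexive (axiom T): yes — every world is R-related to itself.
So F validates K, D; KD45 would additionally require R to be Euclidean. The strongest is D.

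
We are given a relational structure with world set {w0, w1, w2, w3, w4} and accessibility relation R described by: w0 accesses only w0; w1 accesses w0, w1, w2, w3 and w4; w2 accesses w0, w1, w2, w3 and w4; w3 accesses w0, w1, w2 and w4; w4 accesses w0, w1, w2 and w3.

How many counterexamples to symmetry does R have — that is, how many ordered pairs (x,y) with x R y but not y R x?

4

Enumerating: (w1,w0), (w2,w0), (w3,w0), (w4,w0).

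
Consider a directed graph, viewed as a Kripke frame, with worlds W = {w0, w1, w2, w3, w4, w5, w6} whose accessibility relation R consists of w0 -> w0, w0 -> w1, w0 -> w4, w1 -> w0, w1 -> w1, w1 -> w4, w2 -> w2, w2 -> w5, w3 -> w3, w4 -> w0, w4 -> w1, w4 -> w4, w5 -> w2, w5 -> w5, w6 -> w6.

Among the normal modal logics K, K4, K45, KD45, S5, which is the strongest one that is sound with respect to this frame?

S5

Transitive (axiom 4): yes — every two-step R-path is closed by a direct edge.
Euclidean (axiom 5): yes — any two successors of a common world are R-related.
Serial (axiom D): yes — every world has a successor (e.g. w0 R w0).
Reflexive (axiom T): yes — every world is R-related to itself.
So F validates K, K4, K45, KD45, S5. The strongest is S5.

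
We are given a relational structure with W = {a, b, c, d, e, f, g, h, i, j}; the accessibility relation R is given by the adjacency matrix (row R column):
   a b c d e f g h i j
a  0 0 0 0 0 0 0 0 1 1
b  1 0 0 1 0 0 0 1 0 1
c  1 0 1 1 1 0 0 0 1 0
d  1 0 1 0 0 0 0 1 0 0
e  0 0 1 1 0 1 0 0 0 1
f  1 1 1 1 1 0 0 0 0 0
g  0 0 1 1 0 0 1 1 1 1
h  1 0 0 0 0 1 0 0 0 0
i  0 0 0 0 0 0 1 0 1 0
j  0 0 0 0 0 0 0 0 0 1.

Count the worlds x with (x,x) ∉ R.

6

Enumerating: a, b, d, e, f, h.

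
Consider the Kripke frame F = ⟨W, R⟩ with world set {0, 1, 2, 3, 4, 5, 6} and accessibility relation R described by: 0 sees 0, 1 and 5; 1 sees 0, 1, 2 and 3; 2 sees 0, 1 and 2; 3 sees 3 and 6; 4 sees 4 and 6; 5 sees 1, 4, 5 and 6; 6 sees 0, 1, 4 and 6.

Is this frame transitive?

No

Transitive: no — 0 R 1 and 1 R 2, but not 0 R 2.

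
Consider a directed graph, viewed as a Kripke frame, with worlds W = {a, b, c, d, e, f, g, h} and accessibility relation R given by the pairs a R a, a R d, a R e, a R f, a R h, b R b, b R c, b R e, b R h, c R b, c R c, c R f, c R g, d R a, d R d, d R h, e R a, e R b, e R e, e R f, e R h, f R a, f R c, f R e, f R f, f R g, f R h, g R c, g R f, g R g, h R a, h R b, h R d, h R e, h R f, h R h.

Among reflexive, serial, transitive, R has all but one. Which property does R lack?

transitive

Reflexive: yes — every world is R-related to itself.
Serial: yes — every world has a successor (e.g. a R a).
Transitive: no — a R e and e R b, but not a R b.
Only transitive fails.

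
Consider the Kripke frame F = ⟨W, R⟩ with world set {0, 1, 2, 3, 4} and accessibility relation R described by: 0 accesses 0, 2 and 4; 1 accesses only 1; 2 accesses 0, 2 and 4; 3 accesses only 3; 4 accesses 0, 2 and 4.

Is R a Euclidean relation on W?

Yes

Euclidean: yes — any two successors of a common world are R-related.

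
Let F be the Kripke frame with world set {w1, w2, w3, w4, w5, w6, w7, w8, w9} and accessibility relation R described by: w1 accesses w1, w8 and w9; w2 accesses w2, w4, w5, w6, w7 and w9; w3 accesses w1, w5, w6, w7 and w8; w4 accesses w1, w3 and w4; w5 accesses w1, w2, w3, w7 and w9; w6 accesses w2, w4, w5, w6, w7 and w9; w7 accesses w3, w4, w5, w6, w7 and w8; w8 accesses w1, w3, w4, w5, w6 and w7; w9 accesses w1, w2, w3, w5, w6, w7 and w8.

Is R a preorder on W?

Reflexive: no — w3 is not related to itself.
Transitive: no — w1 R w8 and w8 R w3, but not w1 R w3.
So R is not a preorder.

No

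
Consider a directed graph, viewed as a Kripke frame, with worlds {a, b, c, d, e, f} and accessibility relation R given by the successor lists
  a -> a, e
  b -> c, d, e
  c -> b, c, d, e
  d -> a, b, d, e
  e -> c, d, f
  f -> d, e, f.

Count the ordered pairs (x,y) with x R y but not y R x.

Enumerating: (a,e), (b,e), (c,d), (d,a), (f,d).

5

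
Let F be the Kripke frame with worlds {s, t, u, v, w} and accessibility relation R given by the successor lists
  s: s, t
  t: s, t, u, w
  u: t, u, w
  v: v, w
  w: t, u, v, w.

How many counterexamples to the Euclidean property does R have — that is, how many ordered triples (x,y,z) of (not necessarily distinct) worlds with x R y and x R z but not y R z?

8

Enumerating: (t,s,u), (t,s,w), (t,u,s), (t,w,s), (w,t,v), (w,u,v), (w,v,t), (w,v,u).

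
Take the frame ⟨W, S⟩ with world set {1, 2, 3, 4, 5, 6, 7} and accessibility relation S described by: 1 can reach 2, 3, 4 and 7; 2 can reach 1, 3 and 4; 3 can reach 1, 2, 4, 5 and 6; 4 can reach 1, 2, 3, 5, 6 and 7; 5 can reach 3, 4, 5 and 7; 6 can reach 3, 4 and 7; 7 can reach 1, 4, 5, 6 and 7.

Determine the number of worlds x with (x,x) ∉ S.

5

Enumerating: 1, 2, 3, 4, 6.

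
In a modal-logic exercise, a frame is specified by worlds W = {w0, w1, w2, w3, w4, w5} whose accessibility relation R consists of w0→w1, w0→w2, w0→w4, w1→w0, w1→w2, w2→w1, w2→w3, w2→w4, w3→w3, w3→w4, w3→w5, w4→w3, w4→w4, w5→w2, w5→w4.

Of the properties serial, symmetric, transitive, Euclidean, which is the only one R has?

serial

Serial: yes — every world has a successor (e.g. w0 R w1).
Symmetric: no — w0 R w2 but not w2 R w0.
Transitive: no — w0 R w2 and w2 R w3, but not w0 R w3.
Euclidean: no — w0 R w1 and w0 R w4, but not w1 R w4.
Only serial holds.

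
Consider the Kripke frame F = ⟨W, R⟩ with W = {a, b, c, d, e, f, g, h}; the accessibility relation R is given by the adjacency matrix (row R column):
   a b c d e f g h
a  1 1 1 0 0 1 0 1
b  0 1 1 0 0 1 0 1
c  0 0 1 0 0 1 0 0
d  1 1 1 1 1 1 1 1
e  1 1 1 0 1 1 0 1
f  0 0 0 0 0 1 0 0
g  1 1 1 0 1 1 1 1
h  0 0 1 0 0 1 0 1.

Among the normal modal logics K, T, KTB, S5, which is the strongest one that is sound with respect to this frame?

Reflexive (axiom T): yes — every world is R-related to itself.
Symmetric (axiom B): no — a R b but not b R a.
Euclidean (axiom 5): no — a R c and a R b, but not c R b.
So F validates K, T; KTB would additionally require R to be symmetric. The strongest is T.

T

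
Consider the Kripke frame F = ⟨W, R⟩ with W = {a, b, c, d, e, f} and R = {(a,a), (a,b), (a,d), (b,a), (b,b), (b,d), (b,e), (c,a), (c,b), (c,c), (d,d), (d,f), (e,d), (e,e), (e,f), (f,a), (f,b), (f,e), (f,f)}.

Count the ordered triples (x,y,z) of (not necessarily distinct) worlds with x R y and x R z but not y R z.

18

Enumerating: (a,d,a), (a,d,b), (b,a,e), (b,d,a), (b,d,b), (b,d,e), (b,e,a), (b,e,b), (c,a,c), (c,b,c), (d,f,d), (e,d,e), (e,f,d), (f,a,e), (f,a,f), (f,b,f), (f,e,a), (f,e,b).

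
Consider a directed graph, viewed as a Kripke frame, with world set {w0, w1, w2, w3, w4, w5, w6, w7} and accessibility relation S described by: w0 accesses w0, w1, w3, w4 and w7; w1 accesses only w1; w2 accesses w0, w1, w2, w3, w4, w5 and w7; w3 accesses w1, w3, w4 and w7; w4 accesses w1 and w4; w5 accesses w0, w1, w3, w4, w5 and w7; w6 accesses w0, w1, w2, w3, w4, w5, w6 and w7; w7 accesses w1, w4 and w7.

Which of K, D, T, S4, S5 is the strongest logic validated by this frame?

S4

Serial (axiom D): yes — every world has a successor (e.g. w0 S w0).
Reflexive (axiom T): yes — every world is S-related to itself.
Transitive (axiom 4): yes — every two-step S-path is closed by a direct edge.
Euclidean (axiom 5): no — w0 S w1 and w0 S w3, but not w1 S w3.
So F validates K, D, T, S4; S5 would additionally require S to be Euclidean. The strongest is S4.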